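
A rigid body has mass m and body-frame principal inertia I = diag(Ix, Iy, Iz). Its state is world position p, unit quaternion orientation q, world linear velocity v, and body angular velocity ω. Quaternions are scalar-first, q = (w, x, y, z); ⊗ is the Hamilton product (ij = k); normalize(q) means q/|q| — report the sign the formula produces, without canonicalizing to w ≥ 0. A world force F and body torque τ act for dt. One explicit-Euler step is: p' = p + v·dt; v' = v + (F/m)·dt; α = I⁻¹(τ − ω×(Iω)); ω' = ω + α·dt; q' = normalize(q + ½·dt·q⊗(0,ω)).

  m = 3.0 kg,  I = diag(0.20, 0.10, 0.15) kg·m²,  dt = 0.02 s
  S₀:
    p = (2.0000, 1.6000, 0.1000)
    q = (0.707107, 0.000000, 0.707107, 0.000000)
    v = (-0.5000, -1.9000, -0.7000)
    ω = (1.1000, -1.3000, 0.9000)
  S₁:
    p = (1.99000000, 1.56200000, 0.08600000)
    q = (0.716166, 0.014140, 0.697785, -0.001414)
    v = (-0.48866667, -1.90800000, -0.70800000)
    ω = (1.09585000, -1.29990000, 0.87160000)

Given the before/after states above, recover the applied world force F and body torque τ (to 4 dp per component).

F = (1.7000, -1.2000, -1.2000)
τ = (-0.1000, 0.0500, -0.0700)

v₁ − v₀ = (0.01133333, -0.00800000, -0.00800000)
F = m·Δv/dt = (1.7000, -1.2000, -1.2000)
Δω = ω₁−ω₀ = (-0.00415000, 0.00010000, -0.02840000)
precession coupling = (-0.0585, 0.0495, 0.1430)
τ = I·(Δω/dt) + ω₀×(Iω₀) = (-0.1000, 0.0500, -0.0700)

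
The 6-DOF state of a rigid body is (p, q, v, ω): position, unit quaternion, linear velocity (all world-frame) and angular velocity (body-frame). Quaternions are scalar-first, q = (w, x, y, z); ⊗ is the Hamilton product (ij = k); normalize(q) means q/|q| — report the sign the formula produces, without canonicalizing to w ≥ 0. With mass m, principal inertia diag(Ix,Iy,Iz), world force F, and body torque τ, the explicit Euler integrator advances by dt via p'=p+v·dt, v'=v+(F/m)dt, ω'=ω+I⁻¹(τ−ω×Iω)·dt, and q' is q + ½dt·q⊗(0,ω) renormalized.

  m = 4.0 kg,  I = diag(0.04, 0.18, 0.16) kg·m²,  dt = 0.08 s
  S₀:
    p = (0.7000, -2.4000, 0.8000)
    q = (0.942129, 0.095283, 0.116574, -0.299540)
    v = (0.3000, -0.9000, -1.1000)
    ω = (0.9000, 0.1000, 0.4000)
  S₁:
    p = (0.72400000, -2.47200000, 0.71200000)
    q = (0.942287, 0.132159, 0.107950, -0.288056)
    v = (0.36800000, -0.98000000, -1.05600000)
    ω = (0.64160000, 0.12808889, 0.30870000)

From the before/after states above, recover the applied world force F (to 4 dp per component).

velocity change Δv = (0.06800000, -0.08000000, 0.04400000)
applied force F = (3.4000, -4.0000, 2.2000)

F = (3.4000, -4.0000, 2.2000)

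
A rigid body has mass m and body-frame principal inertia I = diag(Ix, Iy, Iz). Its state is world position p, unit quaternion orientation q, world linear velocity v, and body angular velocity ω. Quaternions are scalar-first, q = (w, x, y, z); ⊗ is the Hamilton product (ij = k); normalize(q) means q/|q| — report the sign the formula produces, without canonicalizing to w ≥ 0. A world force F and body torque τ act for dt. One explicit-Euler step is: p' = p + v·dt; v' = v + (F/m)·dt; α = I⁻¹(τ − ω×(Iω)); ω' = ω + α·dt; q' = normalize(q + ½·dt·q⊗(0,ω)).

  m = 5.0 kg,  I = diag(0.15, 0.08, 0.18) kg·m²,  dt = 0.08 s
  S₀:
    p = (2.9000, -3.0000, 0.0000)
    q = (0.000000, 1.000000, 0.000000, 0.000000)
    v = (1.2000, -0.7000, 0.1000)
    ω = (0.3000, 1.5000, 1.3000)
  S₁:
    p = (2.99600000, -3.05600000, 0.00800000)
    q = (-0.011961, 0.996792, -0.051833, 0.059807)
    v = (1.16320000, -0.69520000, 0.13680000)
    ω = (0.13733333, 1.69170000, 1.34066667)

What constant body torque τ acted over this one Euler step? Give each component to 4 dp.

τ = (-0.1100, 0.1800, 0.0600)

Δω = ω₁−ω₀ = (-0.16266667, 0.19170000, 0.04066667)
ω₀×(Iω₀) = (0.1950, -0.0117, -0.0315)
τ = I·(Δω/dt) + ω₀×(Iω₀) = (-0.1100, 0.1800, 0.0600)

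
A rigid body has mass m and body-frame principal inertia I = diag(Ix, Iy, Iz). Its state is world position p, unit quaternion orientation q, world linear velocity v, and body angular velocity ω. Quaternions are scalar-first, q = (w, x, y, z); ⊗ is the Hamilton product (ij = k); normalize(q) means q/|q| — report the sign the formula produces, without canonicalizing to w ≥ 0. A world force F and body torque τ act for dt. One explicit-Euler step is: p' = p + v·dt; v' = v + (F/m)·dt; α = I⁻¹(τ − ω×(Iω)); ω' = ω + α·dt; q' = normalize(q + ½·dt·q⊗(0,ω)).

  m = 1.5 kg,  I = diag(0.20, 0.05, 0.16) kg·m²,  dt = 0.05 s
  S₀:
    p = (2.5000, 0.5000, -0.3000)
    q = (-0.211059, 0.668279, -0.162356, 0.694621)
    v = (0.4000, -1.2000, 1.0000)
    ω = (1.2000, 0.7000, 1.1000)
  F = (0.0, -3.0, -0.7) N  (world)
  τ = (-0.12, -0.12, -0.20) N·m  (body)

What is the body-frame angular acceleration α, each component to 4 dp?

α = (-1.0235, -3.4560, -0.4625)

gyro term ω×Iω = (0.0847, 0.0528, -0.1260)
angular accel α = (-1.0235, -3.4560, -0.4625)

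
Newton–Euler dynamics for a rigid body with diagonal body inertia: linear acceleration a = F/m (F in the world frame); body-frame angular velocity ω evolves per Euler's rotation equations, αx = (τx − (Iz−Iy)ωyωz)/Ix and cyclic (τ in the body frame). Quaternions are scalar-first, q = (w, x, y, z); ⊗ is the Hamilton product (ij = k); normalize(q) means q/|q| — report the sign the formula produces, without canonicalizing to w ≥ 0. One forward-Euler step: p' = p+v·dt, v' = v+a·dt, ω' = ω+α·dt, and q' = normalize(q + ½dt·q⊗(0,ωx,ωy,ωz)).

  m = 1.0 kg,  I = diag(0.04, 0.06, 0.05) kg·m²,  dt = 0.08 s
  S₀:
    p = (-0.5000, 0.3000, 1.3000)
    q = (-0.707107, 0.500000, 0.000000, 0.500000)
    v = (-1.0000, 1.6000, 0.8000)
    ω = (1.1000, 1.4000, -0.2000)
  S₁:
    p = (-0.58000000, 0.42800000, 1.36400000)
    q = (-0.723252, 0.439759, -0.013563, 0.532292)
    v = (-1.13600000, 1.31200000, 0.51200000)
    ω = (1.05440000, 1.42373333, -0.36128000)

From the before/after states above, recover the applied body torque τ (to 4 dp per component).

τ = (-0.0200, 0.0200, -0.0700)

Δω = ω₁−ω₀ = (-0.04560000, 0.02373333, -0.16128000)
gyro term ω₀×Iω₀ = (0.0028, 0.0022, 0.0308)
τ = I·(Δω/dt) + ω₀×(Iω₀) = (-0.0200, 0.0200, -0.0700)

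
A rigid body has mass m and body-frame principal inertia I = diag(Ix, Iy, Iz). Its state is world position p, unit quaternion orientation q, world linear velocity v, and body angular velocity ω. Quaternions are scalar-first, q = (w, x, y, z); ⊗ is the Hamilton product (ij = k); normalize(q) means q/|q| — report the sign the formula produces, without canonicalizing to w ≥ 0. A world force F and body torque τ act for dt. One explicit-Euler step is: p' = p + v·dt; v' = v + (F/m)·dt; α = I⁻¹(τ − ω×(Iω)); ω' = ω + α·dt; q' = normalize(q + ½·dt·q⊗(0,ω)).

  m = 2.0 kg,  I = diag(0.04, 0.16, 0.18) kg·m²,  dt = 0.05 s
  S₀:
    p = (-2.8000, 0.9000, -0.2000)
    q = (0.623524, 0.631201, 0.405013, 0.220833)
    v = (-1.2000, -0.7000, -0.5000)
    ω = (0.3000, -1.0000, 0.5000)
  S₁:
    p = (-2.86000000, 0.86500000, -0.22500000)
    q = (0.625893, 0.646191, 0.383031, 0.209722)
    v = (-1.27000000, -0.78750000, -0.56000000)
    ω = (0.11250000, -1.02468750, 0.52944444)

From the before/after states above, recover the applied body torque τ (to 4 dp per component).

Δω = ω₁−ω₀ = (-0.18750000, -0.02468750, 0.02944444)
I·α + gyro = (-0.1600, -0.1000, 0.0700)

τ = (-0.1600, -0.1000, 0.0700)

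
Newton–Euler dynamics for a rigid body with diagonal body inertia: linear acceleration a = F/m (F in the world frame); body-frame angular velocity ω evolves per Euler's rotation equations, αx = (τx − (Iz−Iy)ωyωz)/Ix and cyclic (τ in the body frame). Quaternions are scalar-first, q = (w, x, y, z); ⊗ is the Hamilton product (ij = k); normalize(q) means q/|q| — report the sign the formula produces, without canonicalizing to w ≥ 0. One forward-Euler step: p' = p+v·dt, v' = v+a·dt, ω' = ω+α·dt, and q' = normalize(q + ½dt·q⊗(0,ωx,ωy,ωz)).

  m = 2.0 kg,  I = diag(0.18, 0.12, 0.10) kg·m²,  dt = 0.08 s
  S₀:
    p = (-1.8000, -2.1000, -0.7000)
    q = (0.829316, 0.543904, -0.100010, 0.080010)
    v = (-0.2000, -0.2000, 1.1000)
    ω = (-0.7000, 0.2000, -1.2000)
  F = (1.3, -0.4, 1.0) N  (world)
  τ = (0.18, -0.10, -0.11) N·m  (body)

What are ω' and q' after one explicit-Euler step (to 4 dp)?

angular accel α = (0.9733, -1.3933, -1.1840)
new body rate ω' = (-0.6221, 0.0885, -1.2947)
Hamilton product q⊗(0,ω) = (0.4967468, -0.4765112, 0.7625410, -0.9564054)
q' = normalize(q + ½dt·q⊗(0,ω)) = (0.8479, 0.5240, -0.0694, 0.0417)

ω' = (-0.6221, 0.0885, -1.2947)
q' = (0.8479, 0.5240, -0.0694, 0.0417)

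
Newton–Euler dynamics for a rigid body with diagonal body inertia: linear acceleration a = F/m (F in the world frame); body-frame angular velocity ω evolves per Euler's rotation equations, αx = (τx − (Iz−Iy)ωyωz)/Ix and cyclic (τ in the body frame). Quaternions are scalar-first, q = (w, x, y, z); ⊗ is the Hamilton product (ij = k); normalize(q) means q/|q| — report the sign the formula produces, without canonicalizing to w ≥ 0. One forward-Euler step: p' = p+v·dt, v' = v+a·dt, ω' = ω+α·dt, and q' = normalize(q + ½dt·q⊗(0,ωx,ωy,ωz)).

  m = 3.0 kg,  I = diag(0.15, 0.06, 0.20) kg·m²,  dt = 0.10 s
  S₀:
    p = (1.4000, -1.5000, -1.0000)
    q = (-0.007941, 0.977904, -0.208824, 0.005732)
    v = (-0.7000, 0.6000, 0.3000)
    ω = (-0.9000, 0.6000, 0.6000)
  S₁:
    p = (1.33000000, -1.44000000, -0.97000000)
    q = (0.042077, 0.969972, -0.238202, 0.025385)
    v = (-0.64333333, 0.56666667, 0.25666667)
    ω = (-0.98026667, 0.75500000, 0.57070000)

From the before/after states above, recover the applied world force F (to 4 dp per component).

velocity change Δv = (0.05666667, -0.03333333, -0.04333333)
m·(v₁−v₀)/dt = (1.7000, -1.0000, -1.3000)

F = (1.7000, -1.0000, -1.3000)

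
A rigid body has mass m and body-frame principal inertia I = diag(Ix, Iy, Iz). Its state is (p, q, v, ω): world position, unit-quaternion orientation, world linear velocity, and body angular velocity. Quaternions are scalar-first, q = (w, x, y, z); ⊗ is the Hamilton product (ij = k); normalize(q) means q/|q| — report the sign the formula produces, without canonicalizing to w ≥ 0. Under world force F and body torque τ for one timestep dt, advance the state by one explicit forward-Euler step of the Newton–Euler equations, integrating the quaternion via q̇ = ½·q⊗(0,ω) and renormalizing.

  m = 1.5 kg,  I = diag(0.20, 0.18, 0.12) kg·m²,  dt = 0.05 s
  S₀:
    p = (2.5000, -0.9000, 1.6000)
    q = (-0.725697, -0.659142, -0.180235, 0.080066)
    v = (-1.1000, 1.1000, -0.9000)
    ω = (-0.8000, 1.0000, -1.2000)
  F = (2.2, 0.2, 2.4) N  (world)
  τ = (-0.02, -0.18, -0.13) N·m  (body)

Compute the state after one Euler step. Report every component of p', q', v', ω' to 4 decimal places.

p' = p + v·dt = (2.4450, -0.8450, 1.5550)
v + (F/m)dt = (-1.0267, 1.1067, -0.8200)
(τ − ω×Iω)/I = (-0.4600, -1.4267, -1.2167)
ω' = ω + α·dt = (-0.8230, 0.9287, -1.2608)
Hamilton product q⊗(0,ω) = (-0.2509994, 0.7167736, -1.5807202, 0.0675064)
q + ½dt·q⊗(0,ω), renormalized = (-0.7313, -0.6406, -0.2195, 0.0817)

p' = (2.4450, -0.8450, 1.5550)
q' = (-0.7313, -0.6406, -0.2195, 0.0817)
v' = (-1.0267, 1.1067, -0.8200)
ω' = (-0.8230, 0.9287, -1.2608)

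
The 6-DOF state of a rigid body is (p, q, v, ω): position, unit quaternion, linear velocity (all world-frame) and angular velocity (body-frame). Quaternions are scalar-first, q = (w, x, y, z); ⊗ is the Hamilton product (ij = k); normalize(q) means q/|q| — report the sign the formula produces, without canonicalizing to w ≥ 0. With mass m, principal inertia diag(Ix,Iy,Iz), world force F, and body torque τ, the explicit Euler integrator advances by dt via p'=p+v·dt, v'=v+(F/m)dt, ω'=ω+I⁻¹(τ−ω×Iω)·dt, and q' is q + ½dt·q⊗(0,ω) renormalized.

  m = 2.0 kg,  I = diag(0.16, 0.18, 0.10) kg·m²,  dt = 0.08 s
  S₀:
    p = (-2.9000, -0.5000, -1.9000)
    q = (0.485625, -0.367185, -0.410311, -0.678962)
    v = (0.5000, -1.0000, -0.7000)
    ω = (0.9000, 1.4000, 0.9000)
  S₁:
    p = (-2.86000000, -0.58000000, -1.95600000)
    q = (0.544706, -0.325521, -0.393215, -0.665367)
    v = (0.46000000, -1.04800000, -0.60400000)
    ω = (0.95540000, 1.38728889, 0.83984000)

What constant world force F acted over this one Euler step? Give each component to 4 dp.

F = (-1.0000, -1.2000, 2.4000)

Δv = v₁−v₀ = (-0.04000000, -0.04800000, 0.09600000)
F = m·Δv/dt = (-1.0000, -1.2000, 2.4000)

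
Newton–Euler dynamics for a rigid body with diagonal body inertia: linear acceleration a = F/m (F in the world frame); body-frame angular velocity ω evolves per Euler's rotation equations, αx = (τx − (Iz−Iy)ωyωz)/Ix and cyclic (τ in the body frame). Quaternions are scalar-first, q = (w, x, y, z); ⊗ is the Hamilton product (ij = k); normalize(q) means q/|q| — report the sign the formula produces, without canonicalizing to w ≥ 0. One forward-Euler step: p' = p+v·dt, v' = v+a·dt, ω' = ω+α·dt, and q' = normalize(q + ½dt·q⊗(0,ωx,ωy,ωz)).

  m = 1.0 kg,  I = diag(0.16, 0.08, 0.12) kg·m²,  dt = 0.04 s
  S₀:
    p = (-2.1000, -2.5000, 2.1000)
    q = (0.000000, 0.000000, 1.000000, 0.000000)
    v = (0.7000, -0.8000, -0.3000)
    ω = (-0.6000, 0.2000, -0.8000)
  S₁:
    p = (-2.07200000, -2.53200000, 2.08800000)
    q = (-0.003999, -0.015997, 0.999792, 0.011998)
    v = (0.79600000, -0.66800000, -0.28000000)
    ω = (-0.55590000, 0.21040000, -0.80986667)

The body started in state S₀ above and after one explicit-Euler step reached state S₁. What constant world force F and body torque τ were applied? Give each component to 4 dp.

ω₁ − ω₀ = (0.04410000, 0.01040000, -0.00986667)
precession coupling = (-0.0064, 0.0192, 0.0096)
τ = I·(Δω/dt) + ω₀×(Iω₀) = (0.1700, 0.0400, -0.0200)
v₁ − v₀ = (0.09600000, 0.13200000, 0.02000000)
m·(v₁−v₀)/dt = (2.4000, 3.3000, 0.5000)

F = (2.4000, 3.3000, 0.5000)
τ = (0.1700, 0.0400, -0.0200)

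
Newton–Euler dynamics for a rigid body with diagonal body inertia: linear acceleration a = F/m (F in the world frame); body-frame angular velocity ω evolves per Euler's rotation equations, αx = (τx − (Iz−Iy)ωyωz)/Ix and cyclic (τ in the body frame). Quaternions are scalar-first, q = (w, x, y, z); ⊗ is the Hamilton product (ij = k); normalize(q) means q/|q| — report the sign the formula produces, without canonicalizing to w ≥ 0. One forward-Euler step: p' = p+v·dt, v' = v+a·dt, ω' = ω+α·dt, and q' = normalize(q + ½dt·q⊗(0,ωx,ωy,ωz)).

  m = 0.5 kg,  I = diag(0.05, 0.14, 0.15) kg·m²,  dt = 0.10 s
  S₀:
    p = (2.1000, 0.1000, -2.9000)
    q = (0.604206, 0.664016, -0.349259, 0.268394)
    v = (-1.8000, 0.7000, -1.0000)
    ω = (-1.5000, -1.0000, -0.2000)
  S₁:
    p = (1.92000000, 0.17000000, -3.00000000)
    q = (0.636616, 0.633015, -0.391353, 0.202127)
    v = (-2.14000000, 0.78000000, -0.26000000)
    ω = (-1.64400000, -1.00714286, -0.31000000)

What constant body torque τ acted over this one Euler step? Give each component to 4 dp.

τ = (-0.0700, -0.0400, -0.0300)

rate change Δω = (-0.14400000, -0.00714286, -0.11000000)
gyro term ω₀×Iω₀ = (0.0020, -0.0300, 0.1350)
I·α + gyro = (-0.0700, -0.0400, -0.0300)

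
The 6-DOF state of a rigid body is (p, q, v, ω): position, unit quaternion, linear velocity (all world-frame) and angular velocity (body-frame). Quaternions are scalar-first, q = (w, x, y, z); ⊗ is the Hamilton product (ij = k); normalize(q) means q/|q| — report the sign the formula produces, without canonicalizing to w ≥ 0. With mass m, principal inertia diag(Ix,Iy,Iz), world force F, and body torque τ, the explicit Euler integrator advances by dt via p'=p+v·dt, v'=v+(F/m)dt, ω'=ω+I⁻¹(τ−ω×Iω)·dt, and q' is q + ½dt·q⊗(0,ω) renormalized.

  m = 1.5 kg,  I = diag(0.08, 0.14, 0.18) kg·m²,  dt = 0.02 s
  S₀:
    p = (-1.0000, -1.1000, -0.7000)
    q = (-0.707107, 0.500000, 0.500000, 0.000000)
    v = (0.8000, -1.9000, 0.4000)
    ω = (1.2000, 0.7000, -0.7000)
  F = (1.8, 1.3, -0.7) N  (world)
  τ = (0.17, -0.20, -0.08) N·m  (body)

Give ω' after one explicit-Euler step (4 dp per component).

ω' = (1.2474, 0.6594, -0.7145)

α = I⁻¹(τ − ω×Iω) = (2.3700, -2.0286, -0.7244)
ω + α·dt = (1.2474, 0.6594, -0.7145)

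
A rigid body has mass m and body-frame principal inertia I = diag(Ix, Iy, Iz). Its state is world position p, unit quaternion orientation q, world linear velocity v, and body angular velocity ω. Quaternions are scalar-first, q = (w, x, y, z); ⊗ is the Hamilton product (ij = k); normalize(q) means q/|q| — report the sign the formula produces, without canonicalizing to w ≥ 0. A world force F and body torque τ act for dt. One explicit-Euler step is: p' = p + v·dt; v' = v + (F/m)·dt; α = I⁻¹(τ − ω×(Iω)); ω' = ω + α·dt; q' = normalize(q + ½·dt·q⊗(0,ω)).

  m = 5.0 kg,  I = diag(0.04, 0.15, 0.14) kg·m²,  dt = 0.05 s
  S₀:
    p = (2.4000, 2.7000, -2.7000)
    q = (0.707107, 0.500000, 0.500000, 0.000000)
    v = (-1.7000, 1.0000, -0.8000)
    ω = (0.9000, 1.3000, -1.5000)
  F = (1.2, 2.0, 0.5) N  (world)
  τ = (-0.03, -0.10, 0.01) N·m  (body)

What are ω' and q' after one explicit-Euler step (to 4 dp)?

ω' = (0.8381, 1.2217, -1.5424)
q' = (0.6786, 0.4964, 0.5409, -0.0215)

gyro term ω×Iω = (0.0195, 0.1350, 0.1287)
α = I⁻¹(τ − ω×Iω) = (-1.2375, -1.5667, -0.8479)
new body rate ω' = (0.8381, 1.2217, -1.5424)
Hamilton product q⊗(0,ω) = (-1.1000000, -0.1136037, 1.6692391, -0.8606605)
q + ½dt·q⊗(0,ω), renormalized = (0.6786, 0.4964, 0.5409, -0.0215)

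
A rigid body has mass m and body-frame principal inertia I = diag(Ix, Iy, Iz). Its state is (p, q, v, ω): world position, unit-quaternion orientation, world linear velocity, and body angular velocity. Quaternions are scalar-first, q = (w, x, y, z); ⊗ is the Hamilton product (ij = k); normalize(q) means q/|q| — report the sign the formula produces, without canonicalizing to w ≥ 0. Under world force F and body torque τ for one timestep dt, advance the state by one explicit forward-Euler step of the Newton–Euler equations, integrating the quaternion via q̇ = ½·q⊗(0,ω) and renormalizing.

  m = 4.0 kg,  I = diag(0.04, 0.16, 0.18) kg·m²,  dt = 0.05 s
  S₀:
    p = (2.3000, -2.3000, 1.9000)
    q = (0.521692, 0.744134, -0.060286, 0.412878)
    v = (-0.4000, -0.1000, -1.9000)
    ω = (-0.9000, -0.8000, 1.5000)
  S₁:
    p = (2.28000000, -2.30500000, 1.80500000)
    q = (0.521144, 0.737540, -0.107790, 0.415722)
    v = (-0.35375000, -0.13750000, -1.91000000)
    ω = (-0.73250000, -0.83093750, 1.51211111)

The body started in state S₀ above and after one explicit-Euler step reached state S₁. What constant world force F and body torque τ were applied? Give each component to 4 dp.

F = (3.7000, -3.0000, -0.8000)
τ = (0.1100, 0.0900, 0.1300)

Δω = ω₁−ω₀ = (0.16750000, -0.03093750, 0.01211111)
ω₀×(Iω₀) = (-0.0240, 0.1890, 0.0864)
τ = I·(Δω/dt) + ω₀×(Iω₀) = (0.1100, 0.0900, 0.1300)
v₁ − v₀ = (0.04625000, -0.03750000, -0.01000000)
m·(v₁−v₀)/dt = (3.7000, -3.0000, -0.8000)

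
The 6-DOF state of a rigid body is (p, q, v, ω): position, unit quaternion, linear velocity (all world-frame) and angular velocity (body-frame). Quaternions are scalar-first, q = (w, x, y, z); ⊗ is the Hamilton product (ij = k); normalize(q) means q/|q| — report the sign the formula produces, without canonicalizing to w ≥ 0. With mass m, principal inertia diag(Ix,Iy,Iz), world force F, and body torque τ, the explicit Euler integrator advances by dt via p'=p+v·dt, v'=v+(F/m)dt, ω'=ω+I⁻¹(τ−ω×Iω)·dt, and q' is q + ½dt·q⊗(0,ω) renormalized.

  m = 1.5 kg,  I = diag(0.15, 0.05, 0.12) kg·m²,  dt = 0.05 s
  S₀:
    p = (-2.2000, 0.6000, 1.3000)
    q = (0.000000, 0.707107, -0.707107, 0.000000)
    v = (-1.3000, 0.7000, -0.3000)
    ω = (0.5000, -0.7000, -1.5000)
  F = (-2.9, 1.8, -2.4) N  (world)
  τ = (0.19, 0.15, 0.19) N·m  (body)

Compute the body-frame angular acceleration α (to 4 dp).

α = (0.7767, 3.4500, 1.2917)

ω×(Iω) gyroscopic = (0.0735, -0.0225, 0.0350)
α = I⁻¹(τ − ω×Iω) = (0.7767, 3.4500, 1.2917)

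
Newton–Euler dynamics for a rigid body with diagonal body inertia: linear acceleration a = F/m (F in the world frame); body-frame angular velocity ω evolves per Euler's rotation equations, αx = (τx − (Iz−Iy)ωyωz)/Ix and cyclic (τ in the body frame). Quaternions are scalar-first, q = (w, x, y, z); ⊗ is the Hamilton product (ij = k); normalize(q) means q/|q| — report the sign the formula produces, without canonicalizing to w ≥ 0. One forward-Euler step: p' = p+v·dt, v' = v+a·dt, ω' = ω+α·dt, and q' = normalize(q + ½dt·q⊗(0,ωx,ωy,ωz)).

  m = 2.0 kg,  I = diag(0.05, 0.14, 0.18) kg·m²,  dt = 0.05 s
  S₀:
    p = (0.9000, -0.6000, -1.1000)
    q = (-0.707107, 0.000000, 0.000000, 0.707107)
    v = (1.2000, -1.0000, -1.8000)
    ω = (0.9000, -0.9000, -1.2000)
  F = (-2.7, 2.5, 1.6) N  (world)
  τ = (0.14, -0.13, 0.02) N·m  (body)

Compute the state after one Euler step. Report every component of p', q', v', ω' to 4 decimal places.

p' = p + v·dt = (0.9600, -0.6500, -1.1900)
new velocity v' = (1.1325, -0.9375, -1.7600)
angular accel α = (1.9360, -1.9314, 0.5161)
ω + α·dt = (0.9968, -0.9966, -1.1742)
q⊗(0,ω) = (0.8485284, 0.0000000, 1.2727926, 0.8485284)
q' = normalize(q + ½dt·q⊗(0,ω)) = (-0.6852, 0.0000, 0.0318, 0.7276)

p' = (0.9600, -0.6500, -1.1900)
q' = (-0.6852, 0.0000, 0.0318, 0.7276)
v' = (1.1325, -0.9375, -1.7600)
ω' = (0.9968, -0.9966, -1.1742)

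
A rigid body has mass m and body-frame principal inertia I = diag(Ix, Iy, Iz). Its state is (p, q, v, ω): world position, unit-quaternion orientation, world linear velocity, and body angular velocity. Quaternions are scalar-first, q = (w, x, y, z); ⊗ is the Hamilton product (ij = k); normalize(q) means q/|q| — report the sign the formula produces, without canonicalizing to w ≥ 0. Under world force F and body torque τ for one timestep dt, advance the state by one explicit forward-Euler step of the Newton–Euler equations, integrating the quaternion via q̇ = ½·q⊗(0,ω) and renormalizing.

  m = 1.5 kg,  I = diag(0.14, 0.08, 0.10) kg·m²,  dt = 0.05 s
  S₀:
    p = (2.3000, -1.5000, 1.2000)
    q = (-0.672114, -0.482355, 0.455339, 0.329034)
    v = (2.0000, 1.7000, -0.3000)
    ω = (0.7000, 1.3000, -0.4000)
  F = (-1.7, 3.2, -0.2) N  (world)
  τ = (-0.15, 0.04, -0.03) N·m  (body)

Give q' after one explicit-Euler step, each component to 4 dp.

2q̇ = q⊗(0,ω) = (-0.1226786, -1.0803596, -0.8363664, -0.6769532)
q' = normalize(q + ½dt·q⊗(0,ω)) = (-0.6747, -0.5090, 0.4341, 0.3119)

q' = (-0.6747, -0.5090, 0.4341, 0.3119)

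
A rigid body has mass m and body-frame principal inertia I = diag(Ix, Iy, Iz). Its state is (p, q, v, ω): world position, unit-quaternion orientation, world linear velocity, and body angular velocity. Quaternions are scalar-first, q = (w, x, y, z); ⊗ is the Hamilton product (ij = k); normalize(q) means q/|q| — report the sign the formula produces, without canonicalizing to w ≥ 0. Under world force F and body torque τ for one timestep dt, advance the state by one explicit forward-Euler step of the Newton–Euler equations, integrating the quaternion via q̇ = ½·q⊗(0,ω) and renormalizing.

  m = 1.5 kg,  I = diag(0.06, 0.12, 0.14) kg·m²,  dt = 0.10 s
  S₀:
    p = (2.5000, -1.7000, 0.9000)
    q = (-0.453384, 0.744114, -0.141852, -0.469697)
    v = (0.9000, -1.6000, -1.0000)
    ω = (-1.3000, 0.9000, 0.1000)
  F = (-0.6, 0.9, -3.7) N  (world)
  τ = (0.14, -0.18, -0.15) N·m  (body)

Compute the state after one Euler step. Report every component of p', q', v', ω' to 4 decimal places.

p' = (2.5900, -1.8600, 0.8000)
q' = (-0.3950, 0.7915, -0.1350, -0.4463)
v' = (0.8600, -1.5400, -1.2467)
ω' = (-1.0697, 0.7413, 0.0430)

a = F/m = (-0.4000, 0.6000, -2.4667)
new position p' = (2.5900, -1.8600, 0.8000)
v' = v + a·dt = (0.8600, -1.5400, -1.2467)
precession coupling ω×(Iω) = (0.0018, 0.0104, -0.0702)
(τ − ω×Iω)/I = (2.3033, -1.5867, -0.5700)
ω + α·dt = (-1.0697, 0.7413, 0.0430)
Hamilton product q⊗(0,ω) = (1.1419847, 0.9979413, 0.1281491, 0.4399566)
updated quaternion q' = (-0.3950, 0.7915, -0.1350, -0.4463)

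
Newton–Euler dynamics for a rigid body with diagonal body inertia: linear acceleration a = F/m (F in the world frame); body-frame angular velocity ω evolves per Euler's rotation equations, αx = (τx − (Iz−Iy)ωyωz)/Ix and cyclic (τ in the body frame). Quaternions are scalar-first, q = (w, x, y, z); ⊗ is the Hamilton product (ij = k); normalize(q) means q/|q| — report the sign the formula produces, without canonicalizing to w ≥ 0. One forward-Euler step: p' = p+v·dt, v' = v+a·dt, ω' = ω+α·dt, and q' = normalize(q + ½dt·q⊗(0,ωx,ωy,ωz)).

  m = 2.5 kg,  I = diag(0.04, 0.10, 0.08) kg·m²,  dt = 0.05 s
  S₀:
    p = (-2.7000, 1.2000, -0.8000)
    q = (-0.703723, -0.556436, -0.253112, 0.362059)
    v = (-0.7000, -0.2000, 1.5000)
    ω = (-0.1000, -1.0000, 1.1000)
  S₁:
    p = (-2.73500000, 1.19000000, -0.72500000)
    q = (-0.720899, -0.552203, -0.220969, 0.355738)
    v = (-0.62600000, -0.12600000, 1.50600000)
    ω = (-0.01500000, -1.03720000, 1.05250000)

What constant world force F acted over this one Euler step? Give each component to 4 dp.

velocity change Δv = (0.07400000, 0.07400000, 0.00600000)
applied force F = (3.7000, 3.7000, 0.3000)

F = (3.7000, 3.7000, 0.3000)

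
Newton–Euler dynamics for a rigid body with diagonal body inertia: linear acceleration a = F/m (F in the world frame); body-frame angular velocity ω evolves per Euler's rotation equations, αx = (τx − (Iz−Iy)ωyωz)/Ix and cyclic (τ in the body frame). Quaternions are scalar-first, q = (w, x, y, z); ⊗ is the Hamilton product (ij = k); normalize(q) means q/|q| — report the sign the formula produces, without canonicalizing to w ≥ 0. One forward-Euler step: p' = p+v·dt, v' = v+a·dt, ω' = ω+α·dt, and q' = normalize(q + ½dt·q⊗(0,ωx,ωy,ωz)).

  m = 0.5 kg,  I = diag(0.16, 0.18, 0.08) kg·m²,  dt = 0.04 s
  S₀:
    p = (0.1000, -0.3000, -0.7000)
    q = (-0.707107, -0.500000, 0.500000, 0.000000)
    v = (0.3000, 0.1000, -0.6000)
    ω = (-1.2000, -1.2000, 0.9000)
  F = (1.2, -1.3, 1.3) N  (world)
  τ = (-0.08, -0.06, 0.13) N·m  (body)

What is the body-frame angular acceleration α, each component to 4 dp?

ω×(Iω) gyroscopic = (0.1080, -0.0864, 0.0288)
(τ − ω×Iω)/I = (-1.1750, 0.1467, 1.2650)

α = (-1.1750, 0.1467, 1.2650)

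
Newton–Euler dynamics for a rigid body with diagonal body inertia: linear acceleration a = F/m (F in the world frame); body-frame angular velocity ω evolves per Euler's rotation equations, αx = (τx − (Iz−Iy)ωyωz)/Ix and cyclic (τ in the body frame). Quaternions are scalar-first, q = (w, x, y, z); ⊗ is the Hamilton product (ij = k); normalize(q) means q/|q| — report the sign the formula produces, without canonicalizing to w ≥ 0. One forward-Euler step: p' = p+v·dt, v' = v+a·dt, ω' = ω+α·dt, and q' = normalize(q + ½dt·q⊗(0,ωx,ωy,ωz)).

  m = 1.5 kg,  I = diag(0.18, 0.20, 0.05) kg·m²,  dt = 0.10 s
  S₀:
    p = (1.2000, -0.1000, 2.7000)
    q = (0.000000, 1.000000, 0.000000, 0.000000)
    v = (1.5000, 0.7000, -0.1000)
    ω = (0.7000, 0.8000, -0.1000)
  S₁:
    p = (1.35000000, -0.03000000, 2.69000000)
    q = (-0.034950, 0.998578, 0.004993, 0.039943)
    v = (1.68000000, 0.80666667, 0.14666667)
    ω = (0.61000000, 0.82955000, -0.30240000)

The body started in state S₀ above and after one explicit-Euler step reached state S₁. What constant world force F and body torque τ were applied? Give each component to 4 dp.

F = (2.7000, 1.6000, 3.7000)
τ = (-0.1500, 0.0500, -0.0900)

Δω = ω₁−ω₀ = (-0.09000000, 0.02955000, -0.20240000)
gyro term ω₀×Iω₀ = (0.0120, -0.0091, 0.0112)
I·α + gyro = (-0.1500, 0.0500, -0.0900)
Δv = v₁−v₀ = (0.18000000, 0.10666667, 0.24666667)
F = m·Δv/dt = (2.7000, 1.6000, 3.7000)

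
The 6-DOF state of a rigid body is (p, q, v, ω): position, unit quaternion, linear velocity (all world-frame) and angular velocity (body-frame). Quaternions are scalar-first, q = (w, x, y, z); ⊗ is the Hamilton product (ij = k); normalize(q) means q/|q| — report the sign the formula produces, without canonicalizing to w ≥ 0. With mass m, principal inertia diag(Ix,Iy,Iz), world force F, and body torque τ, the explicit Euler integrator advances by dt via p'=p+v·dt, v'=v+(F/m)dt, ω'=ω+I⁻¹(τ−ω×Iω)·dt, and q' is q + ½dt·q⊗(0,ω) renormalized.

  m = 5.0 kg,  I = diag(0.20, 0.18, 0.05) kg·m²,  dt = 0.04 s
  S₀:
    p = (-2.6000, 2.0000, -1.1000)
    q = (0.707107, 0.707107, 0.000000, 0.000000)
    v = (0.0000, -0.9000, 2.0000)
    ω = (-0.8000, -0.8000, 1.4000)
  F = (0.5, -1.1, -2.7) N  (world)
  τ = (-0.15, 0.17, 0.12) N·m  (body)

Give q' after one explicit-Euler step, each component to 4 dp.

q' = (0.7180, 0.6953, -0.0311, 0.0085)

q⊗(0,ω) = (0.5656856, -0.5656856, -1.5556354, 0.4242642)
updated quaternion q' = (0.7180, 0.6953, -0.0311, 0.0085)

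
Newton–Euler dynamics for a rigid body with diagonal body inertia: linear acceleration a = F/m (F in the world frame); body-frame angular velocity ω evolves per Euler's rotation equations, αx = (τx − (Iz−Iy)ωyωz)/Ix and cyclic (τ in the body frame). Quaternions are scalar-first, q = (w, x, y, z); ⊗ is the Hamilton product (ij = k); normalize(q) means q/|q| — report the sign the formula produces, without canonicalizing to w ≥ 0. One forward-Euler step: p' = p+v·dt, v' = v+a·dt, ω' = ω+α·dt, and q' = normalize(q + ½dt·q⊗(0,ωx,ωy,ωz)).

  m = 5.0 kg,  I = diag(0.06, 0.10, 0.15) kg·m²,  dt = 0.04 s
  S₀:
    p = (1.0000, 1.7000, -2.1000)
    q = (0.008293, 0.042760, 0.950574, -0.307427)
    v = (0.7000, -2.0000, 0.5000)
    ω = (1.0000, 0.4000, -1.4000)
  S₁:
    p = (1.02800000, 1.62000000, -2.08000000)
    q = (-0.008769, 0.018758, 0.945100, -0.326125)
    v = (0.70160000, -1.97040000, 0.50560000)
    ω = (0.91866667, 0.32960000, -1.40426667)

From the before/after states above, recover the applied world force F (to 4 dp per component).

F = (0.2000, 3.7000, 0.7000)

v₁ − v₀ = (0.00160000, 0.02960000, 0.00560000)
F = m·Δv/dt = (0.2000, 3.7000, 0.7000)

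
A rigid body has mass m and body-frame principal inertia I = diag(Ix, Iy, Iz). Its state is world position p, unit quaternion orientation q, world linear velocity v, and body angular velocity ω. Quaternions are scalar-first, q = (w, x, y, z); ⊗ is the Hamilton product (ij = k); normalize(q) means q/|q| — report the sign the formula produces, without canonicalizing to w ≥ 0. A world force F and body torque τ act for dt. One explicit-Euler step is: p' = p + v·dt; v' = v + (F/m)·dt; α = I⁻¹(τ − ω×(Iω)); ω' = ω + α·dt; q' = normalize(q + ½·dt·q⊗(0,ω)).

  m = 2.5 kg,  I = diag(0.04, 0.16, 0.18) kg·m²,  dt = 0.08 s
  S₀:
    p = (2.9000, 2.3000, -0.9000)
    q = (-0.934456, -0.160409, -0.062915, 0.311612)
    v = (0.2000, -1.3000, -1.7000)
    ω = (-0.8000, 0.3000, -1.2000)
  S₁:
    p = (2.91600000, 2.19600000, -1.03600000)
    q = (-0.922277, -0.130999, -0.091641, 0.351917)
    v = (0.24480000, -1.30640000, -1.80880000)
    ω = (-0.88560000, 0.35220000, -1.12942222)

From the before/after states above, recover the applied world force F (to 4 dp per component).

F = (1.4000, -0.2000, -3.4000)

Δv = v₁−v₀ = (0.04480000, -0.00640000, -0.10880000)
m·(v₁−v₀)/dt = (1.4000, -0.2000, -3.4000)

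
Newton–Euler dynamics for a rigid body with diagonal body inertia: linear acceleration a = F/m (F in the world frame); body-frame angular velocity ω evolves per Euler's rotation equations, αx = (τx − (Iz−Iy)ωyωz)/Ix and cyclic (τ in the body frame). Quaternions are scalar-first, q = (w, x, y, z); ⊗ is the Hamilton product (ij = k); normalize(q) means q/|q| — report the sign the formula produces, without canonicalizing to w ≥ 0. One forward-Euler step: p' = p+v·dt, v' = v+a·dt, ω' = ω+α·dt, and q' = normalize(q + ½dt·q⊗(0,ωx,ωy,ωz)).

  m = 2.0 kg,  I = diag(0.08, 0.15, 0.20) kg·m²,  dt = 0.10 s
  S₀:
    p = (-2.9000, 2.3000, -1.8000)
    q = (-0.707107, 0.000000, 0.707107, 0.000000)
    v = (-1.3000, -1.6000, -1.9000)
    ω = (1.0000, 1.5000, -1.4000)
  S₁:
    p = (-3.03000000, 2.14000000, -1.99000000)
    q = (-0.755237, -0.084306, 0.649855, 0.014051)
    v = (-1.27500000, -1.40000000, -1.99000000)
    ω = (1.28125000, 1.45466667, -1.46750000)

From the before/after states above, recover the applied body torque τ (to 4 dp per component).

ω₁ − ω₀ = (0.28125000, -0.04533333, -0.06750000)
ω₀×(Iω₀) = (-0.1050, 0.1680, 0.1050)
applied torque τ = (0.1200, 0.1000, -0.0300)

τ = (0.1200, 0.1000, -0.0300)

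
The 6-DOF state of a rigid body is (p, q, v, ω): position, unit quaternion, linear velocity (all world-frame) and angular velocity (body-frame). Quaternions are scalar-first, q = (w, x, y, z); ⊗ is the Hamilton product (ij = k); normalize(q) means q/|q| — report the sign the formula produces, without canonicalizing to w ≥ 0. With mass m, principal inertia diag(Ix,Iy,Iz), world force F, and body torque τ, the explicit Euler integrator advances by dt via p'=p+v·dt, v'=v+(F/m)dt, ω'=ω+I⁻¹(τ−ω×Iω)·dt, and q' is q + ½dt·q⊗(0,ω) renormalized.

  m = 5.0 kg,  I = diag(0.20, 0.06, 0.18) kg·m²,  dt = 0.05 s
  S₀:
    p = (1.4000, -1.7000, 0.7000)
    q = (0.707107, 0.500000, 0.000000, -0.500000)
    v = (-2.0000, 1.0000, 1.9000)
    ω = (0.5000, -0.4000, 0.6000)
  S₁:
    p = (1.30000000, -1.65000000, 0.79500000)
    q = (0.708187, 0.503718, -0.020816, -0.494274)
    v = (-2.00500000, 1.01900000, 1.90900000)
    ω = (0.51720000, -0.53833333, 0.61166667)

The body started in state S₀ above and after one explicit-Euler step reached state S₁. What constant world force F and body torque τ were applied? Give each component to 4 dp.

Δω = ω₁−ω₀ = (0.01720000, -0.13833333, 0.01166667)
applied torque τ = (0.0400, -0.1600, 0.0700)
Δv = v₁−v₀ = (-0.00500000, 0.01900000, 0.00900000)
applied force F = (-0.5000, 1.9000, 0.9000)

F = (-0.5000, 1.9000, 0.9000)
τ = (0.0400, -0.1600, 0.0700)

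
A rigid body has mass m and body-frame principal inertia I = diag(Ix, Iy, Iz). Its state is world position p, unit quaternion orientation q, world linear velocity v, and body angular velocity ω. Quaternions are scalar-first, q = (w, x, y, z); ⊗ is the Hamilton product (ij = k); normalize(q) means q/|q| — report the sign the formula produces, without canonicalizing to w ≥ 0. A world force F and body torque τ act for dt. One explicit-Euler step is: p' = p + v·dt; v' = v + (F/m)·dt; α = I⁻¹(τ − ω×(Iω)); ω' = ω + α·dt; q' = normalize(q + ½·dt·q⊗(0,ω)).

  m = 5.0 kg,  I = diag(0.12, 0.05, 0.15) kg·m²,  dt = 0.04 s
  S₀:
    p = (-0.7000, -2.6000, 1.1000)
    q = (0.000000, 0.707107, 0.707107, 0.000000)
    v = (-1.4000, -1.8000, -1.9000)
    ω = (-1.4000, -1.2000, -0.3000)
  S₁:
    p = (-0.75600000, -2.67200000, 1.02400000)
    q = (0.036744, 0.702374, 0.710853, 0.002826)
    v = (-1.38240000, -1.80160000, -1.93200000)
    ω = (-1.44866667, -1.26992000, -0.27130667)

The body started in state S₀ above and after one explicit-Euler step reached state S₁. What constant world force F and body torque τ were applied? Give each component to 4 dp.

rate change Δω = (-0.04866667, -0.06992000, 0.02869333)
precession coupling = (0.0360, -0.0126, -0.1176)
applied torque τ = (-0.1100, -0.1000, -0.0100)
v₁ − v₀ = (0.01760000, -0.00160000, -0.03200000)
F = m·Δv/dt = (2.2000, -0.2000, -4.0000)

F = (2.2000, -0.2000, -4.0000)
τ = (-0.1100, -0.1000, -0.0100)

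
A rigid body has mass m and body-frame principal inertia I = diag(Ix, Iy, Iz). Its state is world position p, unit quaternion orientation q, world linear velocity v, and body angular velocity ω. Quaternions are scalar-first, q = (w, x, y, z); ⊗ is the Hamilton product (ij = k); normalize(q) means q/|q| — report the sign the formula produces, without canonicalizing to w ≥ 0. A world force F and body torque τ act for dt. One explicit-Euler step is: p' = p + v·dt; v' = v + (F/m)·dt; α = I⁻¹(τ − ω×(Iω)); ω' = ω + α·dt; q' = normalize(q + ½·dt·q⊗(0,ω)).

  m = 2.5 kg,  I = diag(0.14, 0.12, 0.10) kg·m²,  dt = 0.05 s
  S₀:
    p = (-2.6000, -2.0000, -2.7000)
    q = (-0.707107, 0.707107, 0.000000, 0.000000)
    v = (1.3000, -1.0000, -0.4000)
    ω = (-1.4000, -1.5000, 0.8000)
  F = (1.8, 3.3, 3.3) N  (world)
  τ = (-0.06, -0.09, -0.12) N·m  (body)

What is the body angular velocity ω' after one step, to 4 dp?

ω' = (-1.4300, -1.5188, 0.7610)

gyro term ω×Iω = (0.0240, -0.0448, -0.0420)
angular accel α = (-0.6000, -0.3767, -0.7800)
new body rate ω' = (-1.4300, -1.5188, 0.7610)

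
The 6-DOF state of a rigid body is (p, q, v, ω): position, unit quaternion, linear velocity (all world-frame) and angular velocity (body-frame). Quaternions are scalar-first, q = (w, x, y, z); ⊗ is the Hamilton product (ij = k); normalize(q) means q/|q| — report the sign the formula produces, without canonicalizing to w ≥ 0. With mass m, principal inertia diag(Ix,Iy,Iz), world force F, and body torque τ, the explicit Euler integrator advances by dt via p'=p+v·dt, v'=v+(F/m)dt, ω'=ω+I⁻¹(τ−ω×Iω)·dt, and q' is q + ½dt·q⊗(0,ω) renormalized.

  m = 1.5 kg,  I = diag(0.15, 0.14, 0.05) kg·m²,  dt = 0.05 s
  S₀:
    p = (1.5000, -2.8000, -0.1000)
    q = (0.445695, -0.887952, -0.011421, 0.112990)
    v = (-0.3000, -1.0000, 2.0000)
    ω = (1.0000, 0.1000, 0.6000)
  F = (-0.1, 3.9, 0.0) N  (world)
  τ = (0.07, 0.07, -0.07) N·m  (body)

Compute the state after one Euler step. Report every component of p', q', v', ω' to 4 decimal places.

p' = (1.4850, -2.8500, 0.0000)
q' = (0.4660, -0.8769, 0.0058, 0.1177)
v' = (-0.3033, -0.8700, 2.0000)
ω' = (1.0251, 0.1036, 0.5310)

precession coupling ω×(Iω) = (-0.0054, 0.0600, -0.0010)
angular accel α = (0.5027, 0.0714, -1.3800)
new body rate ω' = (1.0251, 0.1036, 0.5310)
2q̇ = q⊗(0,ω) = (0.8213001, 0.4275434, 0.6903307, 0.1900428)
updated quaternion q' = (0.4660, -0.8769, 0.0058, 0.1177)
a = (-0.0667, 2.6000, 0.0000)
p + v·dt = (1.4850, -2.8500, 0.0000)
v' = v + a·dt = (-0.3033, -0.8700, 2.0000)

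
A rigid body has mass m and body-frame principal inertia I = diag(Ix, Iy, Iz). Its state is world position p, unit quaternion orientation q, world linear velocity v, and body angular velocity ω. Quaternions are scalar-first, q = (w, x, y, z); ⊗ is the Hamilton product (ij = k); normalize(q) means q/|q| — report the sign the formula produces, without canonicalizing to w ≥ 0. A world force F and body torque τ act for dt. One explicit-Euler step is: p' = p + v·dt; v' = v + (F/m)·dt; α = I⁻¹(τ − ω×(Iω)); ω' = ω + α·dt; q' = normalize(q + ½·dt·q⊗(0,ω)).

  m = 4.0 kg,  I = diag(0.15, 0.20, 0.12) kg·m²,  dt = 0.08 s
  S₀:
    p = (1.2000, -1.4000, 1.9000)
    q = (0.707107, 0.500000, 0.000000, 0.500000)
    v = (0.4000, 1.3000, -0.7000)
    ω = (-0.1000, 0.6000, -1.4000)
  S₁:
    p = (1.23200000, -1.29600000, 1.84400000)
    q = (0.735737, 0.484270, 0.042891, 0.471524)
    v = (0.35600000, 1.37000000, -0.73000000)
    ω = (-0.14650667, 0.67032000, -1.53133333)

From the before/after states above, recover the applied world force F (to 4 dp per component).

v₁ − v₀ = (-0.04400000, 0.07000000, -0.03000000)
m·(v₁−v₀)/dt = (-2.2000, 3.5000, -1.5000)

F = (-2.2000, 3.5000, -1.5000)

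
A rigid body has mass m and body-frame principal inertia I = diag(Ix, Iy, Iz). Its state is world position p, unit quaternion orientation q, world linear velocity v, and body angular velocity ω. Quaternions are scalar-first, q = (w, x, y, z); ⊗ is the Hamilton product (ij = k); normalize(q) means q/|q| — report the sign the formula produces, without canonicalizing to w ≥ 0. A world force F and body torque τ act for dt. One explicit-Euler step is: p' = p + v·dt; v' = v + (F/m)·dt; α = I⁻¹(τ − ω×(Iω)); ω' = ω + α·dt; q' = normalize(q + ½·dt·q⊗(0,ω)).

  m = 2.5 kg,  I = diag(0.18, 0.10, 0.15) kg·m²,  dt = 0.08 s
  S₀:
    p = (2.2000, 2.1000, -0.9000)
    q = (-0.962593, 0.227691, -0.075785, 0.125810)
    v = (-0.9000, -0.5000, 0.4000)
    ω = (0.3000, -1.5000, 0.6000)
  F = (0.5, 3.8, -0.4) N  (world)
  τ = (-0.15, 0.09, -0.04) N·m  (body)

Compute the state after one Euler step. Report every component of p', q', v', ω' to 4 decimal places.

(τ − ω×Iω)/I = (-0.5833, 0.8460, -0.5067)
new body rate ω' = (0.2533, -1.4323, 0.5595)
Hamilton product q⊗(0,ω) = (-0.2574708, -0.1455339, 1.3450179, -0.8963568)
q' = normalize(q + ½dt·q⊗(0,ω)) = (-0.9708, 0.2214, -0.0219, 0.0898)
linear accel F/m = (0.2000, 1.5200, -0.1600)
p + v·dt = (2.1280, 2.0600, -0.8680)
new velocity v' = (-0.8840, -0.3784, 0.3872)

p' = (2.1280, 2.0600, -0.8680)
q' = (-0.9708, 0.2214, -0.0219, 0.0898)
v' = (-0.8840, -0.3784, 0.3872)
ω' = (0.2533, -1.4323, 0.5595)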